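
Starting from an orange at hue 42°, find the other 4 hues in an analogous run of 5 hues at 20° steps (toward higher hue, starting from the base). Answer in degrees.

62°, 82°, 102°, and 122°

Analogous hues sit every 20° along the wheel.
42 + 20 = 62°
42 + 40 = 82°
42 + 60 = 102°
42 + 80 = 122°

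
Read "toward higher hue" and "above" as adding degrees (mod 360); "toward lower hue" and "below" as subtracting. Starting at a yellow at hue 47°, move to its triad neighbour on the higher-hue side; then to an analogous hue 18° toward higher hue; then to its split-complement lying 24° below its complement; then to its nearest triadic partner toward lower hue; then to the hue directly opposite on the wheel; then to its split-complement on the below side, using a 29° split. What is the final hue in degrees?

+120° (triadic ↑): 47 + 120 = 167°
+18° (analog 18° ↑): 167 + 18 = 185°
+156° (split-comp 24° ↓): 185 + 156 = 341°
−120° (triadic ↓): 341 − 120 = 221°
+180° (complement): 221 + 180 = 401 → 401 − 360 = 41°
+151° (split-comp 29° ↓): 41 + 151 = 192°

192°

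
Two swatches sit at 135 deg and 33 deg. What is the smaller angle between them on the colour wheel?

102°

|135 − 33| = 102.
102 ≤ 180, so the shorter arc is 102°.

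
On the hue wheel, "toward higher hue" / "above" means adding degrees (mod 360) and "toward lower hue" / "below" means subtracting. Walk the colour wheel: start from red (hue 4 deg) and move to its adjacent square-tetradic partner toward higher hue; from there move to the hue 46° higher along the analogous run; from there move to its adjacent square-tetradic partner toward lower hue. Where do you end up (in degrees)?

square ↑ +90°: 4 + 90 = 94°
analog 46° ↑ +46°: 94 + 46 = 140°
square ↓ −90°: 140 − 90 = 50°

50°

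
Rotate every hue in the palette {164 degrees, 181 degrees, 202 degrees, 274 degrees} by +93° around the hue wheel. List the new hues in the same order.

164 + 93 = 257°
181 + 93 = 274°
202 + 93 = 295°
274 + 93 = 367 → 367 − 360 = 7°

257°, 274°, 295°, 7°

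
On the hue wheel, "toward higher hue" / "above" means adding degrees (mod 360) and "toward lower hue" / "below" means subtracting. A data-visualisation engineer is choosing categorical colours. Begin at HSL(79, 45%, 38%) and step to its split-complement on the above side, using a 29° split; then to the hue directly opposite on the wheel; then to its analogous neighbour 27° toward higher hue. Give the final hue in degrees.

79 + 209 = 288°   (split-comp 29° ↑)
288 + 180 = 468 → 468 − 360 = 108°   (complement)
108 + 27 = 135°   (analog 27° ↑)

135°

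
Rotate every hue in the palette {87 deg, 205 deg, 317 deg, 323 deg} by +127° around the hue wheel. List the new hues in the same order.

214°, 332°, 84°, 90°

87 + 127 = 214°
205 + 127 = 332°
317 + 127 = 444 → 444 − 360 = 84°
323 + 127 = 450 → 450 − 360 = 90°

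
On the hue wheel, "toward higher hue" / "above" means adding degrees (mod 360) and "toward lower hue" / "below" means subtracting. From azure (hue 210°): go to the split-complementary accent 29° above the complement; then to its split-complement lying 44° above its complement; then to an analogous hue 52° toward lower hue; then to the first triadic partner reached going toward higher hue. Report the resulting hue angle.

+209° (split-comp 29° ↑): 210 + 209 = 419 → 419 − 360 = 59°
+224° (split-comp 44° ↑): 59 + 224 = 283°
−52° (analog 52° ↓): 283 − 52 = 231°
+120° (triadic ↑): 231 + 120 = 351°

351°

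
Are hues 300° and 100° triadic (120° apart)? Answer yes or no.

no

Angular distance: |300 − 100| = 200; shorter arc = 360 − 200 = 160°.
Triadic (120° apart) requires 120°.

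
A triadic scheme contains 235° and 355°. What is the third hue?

115°

A triad spaces three hues 120° apart.
The full set is {115°, 235°, 355°}.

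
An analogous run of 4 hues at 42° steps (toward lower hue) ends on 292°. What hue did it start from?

58°

3 steps of 42° (toward lower hue) give a net shift of −126°.
Start = end − shift: 292 + 126 = 418 → 418 − 360 = 58°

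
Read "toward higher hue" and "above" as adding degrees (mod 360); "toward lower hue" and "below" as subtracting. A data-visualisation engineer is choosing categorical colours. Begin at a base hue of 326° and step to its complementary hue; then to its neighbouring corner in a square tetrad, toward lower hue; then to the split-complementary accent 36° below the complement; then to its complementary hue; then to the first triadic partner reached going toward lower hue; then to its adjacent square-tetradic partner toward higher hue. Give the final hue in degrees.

350°

326 + 180 = 506 → 506 − 360 = 146°   (complement)
146 − 90 = 56°   (square ↓)
56 + 144 = 200°   (split-comp 36° ↓)
200 + 180 = 380 → 380 − 360 = 20°   (complement)
20 − 120 = -100 → -100 + 360 = 260°   (triadic ↓)
260 + 90 = 350°   (square ↑)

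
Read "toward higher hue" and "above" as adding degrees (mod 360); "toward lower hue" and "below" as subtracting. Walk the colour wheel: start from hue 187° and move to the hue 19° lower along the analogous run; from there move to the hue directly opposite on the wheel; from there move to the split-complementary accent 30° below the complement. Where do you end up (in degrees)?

−19° (analog 19° ↓): 187 − 19 = 168°
+180° (complement): 168 + 180 = 348°
+150° (split-comp 30° ↓): 348 + 150 = 498 → 498 − 360 = 138°

138°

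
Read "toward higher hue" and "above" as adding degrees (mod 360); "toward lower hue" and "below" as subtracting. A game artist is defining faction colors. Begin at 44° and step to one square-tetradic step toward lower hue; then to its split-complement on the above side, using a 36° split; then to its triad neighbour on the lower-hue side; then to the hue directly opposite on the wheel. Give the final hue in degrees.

230°

square ↓ −90°: 44 − 90 = -46 → -46 + 360 = 314°
split-comp 36° ↑ +216°: 314 + 216 = 530 → 530 − 360 = 170°
triadic ↓ −120°: 170 − 120 = 50°
complement +180°: 50 + 180 = 230°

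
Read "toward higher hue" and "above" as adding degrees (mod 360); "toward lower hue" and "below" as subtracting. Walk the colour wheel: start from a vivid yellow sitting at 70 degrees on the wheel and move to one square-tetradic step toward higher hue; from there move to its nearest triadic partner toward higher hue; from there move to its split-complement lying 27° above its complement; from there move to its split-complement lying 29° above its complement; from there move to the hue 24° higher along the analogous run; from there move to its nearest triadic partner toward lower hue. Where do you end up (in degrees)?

240°

70 + 90 = 160°   (square ↑)
160 + 120 = 280°   (triadic ↑)
280 + 207 = 487 → 487 − 360 = 127°   (split-comp 27° ↑)
127 + 209 = 336°   (split-comp 29° ↑)
336 + 24 = 360 → 360 − 360 = 0°   (analog 24° ↑)
0 − 120 = -120 → -120 + 360 = 240°   (triadic ↓)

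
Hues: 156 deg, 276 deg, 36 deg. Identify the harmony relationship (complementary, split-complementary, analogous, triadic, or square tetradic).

Sort the hues: 36°, 156°, 276°.
Successive gaps around the wheel: 120°, 120°, 120°.
Three hues equally spaced 120° apart form a triad.

triadic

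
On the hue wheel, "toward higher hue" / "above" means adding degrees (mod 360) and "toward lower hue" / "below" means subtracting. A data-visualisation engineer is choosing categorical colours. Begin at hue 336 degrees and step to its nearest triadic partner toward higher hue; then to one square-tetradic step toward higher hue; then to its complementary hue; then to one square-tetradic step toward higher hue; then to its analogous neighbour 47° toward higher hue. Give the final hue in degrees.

+120° (triadic ↑): 336 + 120 = 456 → 456 − 360 = 96°
+90° (square ↑): 96 + 90 = 186°
+180° (complement): 186 + 180 = 366 → 366 − 360 = 6°
+90° (square ↑): 6 + 90 = 96°
+47° (analog 47° ↑): 96 + 47 = 143°

143°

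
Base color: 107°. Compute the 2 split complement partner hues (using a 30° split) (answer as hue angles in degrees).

Split-complementary hues sit 30° either side of the complement.
Complement of 107°: 107 + 180 = 287°
287 − 30 = 257°
287 + 30 = 317°

257° and 317°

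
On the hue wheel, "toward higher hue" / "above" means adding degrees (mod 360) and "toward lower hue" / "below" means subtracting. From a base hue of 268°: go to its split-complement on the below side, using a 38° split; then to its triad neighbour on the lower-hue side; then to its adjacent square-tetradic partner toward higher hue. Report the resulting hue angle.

+142° (split-comp 38° ↓): 268 + 142 = 410 → 410 − 360 = 50°
−120° (triadic ↓): 50 − 120 = -70 → -70 + 360 = 290°
+90° (square ↑): 290 + 90 = 380 → 380 − 360 = 20°

20°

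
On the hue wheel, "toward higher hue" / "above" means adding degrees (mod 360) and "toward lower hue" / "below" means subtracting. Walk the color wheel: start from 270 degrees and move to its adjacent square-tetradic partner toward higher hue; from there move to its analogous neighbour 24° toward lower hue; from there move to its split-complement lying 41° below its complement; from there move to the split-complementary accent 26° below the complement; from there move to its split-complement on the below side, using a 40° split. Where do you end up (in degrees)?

270 + 90 = 360 → 360 − 360 = 0°   (square ↑)
0 − 24 = -24 → -24 + 360 = 336°   (analog 24° ↓)
336 + 139 = 475 → 475 − 360 = 115°   (split-comp 41° ↓)
115 + 154 = 269°   (split-comp 26° ↓)
269 + 140 = 409 → 409 − 360 = 49°   (split-comp 40° ↓)

49°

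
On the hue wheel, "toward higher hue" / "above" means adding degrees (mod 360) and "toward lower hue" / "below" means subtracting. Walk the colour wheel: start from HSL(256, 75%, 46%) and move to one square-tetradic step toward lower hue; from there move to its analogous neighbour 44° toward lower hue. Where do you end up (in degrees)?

square ↓ −90°: 256 − 90 = 166°
analog 44° ↓ −44°: 166 − 44 = 122°

122°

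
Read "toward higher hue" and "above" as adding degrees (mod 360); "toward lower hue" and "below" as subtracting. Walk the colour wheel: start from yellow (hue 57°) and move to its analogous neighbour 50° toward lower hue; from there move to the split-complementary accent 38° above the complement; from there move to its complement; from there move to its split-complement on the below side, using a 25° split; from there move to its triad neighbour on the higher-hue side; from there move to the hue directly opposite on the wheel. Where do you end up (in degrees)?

140°

analog 50° ↓ −50°: 57 − 50 = 7°
split-comp 38° ↑ +218°: 7 + 218 = 225°
complement +180°: 225 + 180 = 405 → 405 − 360 = 45°
split-comp 25° ↓ +155°: 45 + 155 = 200°
triadic ↑ +120°: 200 + 120 = 320°
complement +180°: 320 + 180 = 500 → 500 − 360 = 140°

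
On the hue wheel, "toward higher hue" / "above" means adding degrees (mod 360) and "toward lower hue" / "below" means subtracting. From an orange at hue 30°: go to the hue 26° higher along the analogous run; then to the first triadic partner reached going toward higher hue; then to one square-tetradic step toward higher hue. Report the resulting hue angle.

+26° (analog 26° ↑): 30 + 26 = 56°
+120° (triadic ↑): 56 + 120 = 176°
+90° (square ↑): 176 + 90 = 266°

266°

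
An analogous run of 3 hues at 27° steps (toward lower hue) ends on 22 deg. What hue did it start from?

76°

2 steps of 27° (toward lower hue) give a net shift of −54°.
Start = end − shift: 22 + 54 = 76°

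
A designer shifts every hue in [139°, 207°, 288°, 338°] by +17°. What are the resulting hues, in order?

139 + 17 = 156°
207 + 17 = 224°
288 + 17 = 305°
338 + 17 = 355°

156°, 224°, 305°, 355°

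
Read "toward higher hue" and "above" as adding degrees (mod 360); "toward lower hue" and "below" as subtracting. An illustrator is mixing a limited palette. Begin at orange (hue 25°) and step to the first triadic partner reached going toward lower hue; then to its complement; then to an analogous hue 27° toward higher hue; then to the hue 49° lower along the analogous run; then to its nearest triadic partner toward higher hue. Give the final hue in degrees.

183°

triadic ↓ −120°: 25 − 120 = -95 → -95 + 360 = 265°
complement +180°: 265 + 180 = 445 → 445 − 360 = 85°
analog 27° ↑ +27°: 85 + 27 = 112°
analog 49° ↓ −49°: 112 − 49 = 63°
triadic ↑ +120°: 63 + 120 = 183°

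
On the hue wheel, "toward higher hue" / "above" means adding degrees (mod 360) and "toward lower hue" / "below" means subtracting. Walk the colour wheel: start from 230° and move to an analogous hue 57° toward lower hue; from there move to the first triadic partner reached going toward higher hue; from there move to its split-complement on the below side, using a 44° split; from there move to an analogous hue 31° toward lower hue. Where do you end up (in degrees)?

−57° (analog 57° ↓): 230 − 57 = 173°
+120° (triadic ↑): 173 + 120 = 293°
+136° (split-comp 44° ↓): 293 + 136 = 429 → 429 − 360 = 69°
−31° (analog 31° ↓): 69 − 31 = 38°

38°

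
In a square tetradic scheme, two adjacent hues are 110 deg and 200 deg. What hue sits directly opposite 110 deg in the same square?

290°

A square tetradic scheme places four hues 90° apart; opposite corners are 180° apart.
110 + 180 = 290°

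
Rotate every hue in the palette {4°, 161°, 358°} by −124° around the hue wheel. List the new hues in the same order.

240°, 37°, 234°

4 − 124 = -120 → -120 + 360 = 240°
161 − 124 = 37°
358 − 124 = 234°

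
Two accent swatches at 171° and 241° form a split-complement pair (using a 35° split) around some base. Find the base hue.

The accents sit 35° either side of the complement, so the complement is their short-arc midpoint on the wheel.
Short-arc midpoint of 171° and 241°: 206°.
Base is 180° from the complement: 206 − 180 = 26°

26°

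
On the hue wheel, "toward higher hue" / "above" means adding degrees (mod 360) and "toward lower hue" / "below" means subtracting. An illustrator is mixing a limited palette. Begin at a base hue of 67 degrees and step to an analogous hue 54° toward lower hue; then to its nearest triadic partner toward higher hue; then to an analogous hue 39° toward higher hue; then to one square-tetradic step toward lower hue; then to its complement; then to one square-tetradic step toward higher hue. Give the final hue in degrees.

352°

67 − 54 = 13°   (analog 54° ↓)
13 + 120 = 133°   (triadic ↑)
133 + 39 = 172°   (analog 39° ↑)
172 − 90 = 82°   (square ↓)
82 + 180 = 262°   (complement)
262 + 90 = 352°   (square ↑)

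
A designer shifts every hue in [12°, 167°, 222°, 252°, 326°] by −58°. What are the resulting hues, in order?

12 − 58 = -46 → -46 + 360 = 314°
167 − 58 = 109°
222 − 58 = 164°
252 − 58 = 194°
326 − 58 = 268°

314°, 109°, 164°, 194°, 268°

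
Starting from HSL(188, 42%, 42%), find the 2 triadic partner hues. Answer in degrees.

A triad places three hues 120° apart.
188 + 120 = 308°
188 + 240 = 428 → 428 − 360 = 68°

308° and 68°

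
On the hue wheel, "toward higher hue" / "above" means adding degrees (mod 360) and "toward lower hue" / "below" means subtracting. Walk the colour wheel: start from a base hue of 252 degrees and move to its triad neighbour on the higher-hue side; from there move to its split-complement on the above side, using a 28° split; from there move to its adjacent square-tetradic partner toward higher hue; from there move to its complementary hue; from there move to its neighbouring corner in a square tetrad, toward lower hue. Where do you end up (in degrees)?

+120° (triadic ↑): 252 + 120 = 372 → 372 − 360 = 12°
+208° (split-comp 28° ↑): 12 + 208 = 220°
+90° (square ↑): 220 + 90 = 310°
+180° (complement): 310 + 180 = 490 → 490 − 360 = 130°
−90° (square ↓): 130 − 90 = 40°

40°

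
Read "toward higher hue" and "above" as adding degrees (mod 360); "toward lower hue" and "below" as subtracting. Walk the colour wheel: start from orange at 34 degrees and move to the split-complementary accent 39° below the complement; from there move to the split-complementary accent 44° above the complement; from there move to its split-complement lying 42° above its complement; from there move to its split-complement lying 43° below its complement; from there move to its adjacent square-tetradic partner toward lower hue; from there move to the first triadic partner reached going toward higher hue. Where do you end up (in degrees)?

68°

+141° (split-comp 39° ↓): 34 + 141 = 175°
+224° (split-comp 44° ↑): 175 + 224 = 399 → 399 − 360 = 39°
+222° (split-comp 42° ↑): 39 + 222 = 261°
+137° (split-comp 43° ↓): 261 + 137 = 398 → 398 − 360 = 38°
−90° (square ↓): 38 − 90 = -52 → -52 + 360 = 308°
+120° (triadic ↑): 308 + 120 = 428 → 428 − 360 = 68°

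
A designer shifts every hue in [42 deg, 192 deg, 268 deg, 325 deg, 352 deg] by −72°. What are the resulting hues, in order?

330°, 120°, 196°, 253°, 280°

42 − 72 = -30 → -30 + 360 = 330°
192 − 72 = 120°
268 − 72 = 196°
325 − 72 = 253°
352 − 72 = 280°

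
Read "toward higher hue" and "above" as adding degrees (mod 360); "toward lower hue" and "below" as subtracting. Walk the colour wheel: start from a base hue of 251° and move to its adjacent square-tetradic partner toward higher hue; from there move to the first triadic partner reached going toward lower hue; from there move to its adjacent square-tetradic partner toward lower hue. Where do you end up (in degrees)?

131°

251 + 90 = 341°   (square ↑)
341 − 120 = 221°   (triadic ↓)
221 − 90 = 131°   (square ↓)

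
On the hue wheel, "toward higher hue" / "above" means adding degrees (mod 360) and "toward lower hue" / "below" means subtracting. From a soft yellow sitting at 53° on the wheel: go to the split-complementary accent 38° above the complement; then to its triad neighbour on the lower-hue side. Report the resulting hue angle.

151°

split-comp 38° ↑ +218°: 53 + 218 = 271°
triadic ↓ −120°: 271 − 120 = 151°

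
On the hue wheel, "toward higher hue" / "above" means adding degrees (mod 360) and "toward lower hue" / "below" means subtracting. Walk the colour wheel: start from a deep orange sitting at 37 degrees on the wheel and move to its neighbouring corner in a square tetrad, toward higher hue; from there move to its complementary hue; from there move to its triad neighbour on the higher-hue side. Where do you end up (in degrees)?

67°

+90° (square ↑): 37 + 90 = 127°
+180° (complement): 127 + 180 = 307°
+120° (triadic ↑): 307 + 120 = 427 → 427 − 360 = 67°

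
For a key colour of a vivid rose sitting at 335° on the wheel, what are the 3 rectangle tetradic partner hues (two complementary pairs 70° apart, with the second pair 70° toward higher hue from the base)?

45°, 155°, 225°

A rectangular tetradic uses two complementary pairs 70° apart: offsets 0°, 70°, 180°, 250°.
335 + 70 = 405 → 405 − 360 = 45°
335 + 180 = 515 → 515 − 360 = 155°
335 + 250 = 585 → 585 − 360 = 225°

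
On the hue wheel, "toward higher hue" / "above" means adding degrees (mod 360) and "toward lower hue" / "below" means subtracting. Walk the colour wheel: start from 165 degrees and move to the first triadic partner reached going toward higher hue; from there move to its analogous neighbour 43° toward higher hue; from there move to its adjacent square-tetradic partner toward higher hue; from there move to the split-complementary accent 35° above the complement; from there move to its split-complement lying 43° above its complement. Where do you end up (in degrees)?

136°

165 + 120 = 285°   (triadic ↑)
285 + 43 = 328°   (analog 43° ↑)
328 + 90 = 418 → 418 − 360 = 58°   (square ↑)
58 + 215 = 273°   (split-comp 35° ↑)
273 + 223 = 496 → 496 − 360 = 136°   (split-comp 43° ↑)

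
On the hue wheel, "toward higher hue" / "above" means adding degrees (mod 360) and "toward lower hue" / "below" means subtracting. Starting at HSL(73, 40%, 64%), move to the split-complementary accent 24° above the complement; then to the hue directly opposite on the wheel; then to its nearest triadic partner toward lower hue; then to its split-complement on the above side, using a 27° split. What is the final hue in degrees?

73 + 204 = 277°   (split-comp 24° ↑)
277 + 180 = 457 → 457 − 360 = 97°   (complement)
97 − 120 = -23 → -23 + 360 = 337°   (triadic ↓)
337 + 207 = 544 → 544 − 360 = 184°   (split-comp 27° ↑)

184°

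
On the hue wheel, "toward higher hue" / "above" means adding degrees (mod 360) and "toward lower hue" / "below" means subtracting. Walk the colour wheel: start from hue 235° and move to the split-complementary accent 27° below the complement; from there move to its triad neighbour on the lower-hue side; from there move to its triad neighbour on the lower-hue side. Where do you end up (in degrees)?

235 + 153 = 388 → 388 − 360 = 28°   (split-comp 27° ↓)
28 − 120 = -92 → -92 + 360 = 268°   (triadic ↓)
268 − 120 = 148°   (triadic ↓)

148°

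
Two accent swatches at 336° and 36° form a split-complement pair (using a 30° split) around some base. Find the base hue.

186°

The accents sit 30° either side of the complement, so the complement is their short-arc midpoint on the wheel.
Short-arc midpoint of 336° and 36°: 6°.
Base is 180° from the complement: 6 − 180 = -174 → -174 + 360 = 186°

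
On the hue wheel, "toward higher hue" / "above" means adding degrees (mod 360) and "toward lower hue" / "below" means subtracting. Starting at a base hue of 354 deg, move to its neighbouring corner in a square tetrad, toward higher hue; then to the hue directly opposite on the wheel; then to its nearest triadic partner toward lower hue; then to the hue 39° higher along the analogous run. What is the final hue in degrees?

354 + 90 = 444 → 444 − 360 = 84°   (square ↑)
84 + 180 = 264°   (complement)
264 − 120 = 144°   (triadic ↓)
144 + 39 = 183°   (analog 39° ↑)

183°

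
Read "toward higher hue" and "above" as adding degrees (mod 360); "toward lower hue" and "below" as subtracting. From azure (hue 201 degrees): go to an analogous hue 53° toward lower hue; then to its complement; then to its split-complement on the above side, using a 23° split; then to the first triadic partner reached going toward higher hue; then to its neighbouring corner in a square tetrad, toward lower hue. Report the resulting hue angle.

201 − 53 = 148°   (analog 53° ↓)
148 + 180 = 328°   (complement)
328 + 203 = 531 → 531 − 360 = 171°   (split-comp 23° ↑)
171 + 120 = 291°   (triadic ↑)
291 − 90 = 201°   (square ↓)

201°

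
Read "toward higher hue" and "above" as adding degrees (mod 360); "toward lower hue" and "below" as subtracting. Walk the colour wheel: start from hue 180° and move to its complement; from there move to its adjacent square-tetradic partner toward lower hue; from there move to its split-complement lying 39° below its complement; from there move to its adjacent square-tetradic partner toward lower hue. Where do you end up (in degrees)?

180 + 180 = 360 → 360 − 360 = 0°   (complement)
0 − 90 = -90 → -90 + 360 = 270°   (square ↓)
270 + 141 = 411 → 411 − 360 = 51°   (split-comp 39° ↓)
51 − 90 = -39 → -39 + 360 = 321°   (square ↓)

321°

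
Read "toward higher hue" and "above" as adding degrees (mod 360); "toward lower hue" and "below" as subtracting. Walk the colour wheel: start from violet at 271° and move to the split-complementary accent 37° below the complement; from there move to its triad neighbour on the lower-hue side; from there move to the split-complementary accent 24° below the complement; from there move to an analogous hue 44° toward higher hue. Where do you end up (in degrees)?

+143° (split-comp 37° ↓): 271 + 143 = 414 → 414 − 360 = 54°
−120° (triadic ↓): 54 − 120 = -66 → -66 + 360 = 294°
+156° (split-comp 24° ↓): 294 + 156 = 450 → 450 − 360 = 90°
+44° (analog 44° ↑): 90 + 44 = 134°

134°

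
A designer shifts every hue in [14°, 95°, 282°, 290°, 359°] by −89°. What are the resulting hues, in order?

285°, 6°, 193°, 201°, 270°

14 − 89 = -75 → -75 + 360 = 285°
95 − 89 = 6°
282 − 89 = 193°
290 − 89 = 201°
359 − 89 = 270°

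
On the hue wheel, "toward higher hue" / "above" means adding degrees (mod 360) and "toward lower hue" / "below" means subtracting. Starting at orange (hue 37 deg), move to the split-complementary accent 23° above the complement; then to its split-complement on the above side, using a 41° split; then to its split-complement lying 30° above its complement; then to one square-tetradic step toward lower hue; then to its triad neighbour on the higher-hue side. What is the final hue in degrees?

341°

+203° (split-comp 23° ↑): 37 + 203 = 240°
+221° (split-comp 41° ↑): 240 + 221 = 461 → 461 − 360 = 101°
+210° (split-comp 30° ↑): 101 + 210 = 311°
−90° (square ↓): 311 − 90 = 221°
+120° (triadic ↑): 221 + 120 = 341°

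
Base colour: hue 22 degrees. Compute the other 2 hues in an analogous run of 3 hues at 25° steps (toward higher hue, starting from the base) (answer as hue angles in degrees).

47° and 72°

Analogous hues sit every 25° along the wheel.
22 + 25 = 47°
22 + 50 = 72°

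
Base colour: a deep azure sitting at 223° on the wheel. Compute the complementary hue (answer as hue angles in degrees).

The complement sits 180° across the wheel.
223 + 180 = 403 → 403 − 360 = 43°

43°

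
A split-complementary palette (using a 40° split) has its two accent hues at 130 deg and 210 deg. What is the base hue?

The accents sit 40° either side of the complement, so the complement is their short-arc midpoint on the wheel.
Short-arc midpoint of 130° and 210°: 170°.
Base is 180° from the complement: 170 − 180 = -10 → -10 + 360 = 350°

350°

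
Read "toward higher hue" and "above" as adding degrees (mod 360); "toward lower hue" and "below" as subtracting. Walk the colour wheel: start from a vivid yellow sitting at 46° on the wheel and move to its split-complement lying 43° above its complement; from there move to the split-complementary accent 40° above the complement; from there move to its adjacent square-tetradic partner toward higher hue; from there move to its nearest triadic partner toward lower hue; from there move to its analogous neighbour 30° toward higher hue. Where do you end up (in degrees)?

split-comp 43° ↑ +223°: 46 + 223 = 269°
split-comp 40° ↑ +220°: 269 + 220 = 489 → 489 − 360 = 129°
square ↑ +90°: 129 + 90 = 219°
triadic ↓ −120°: 219 − 120 = 99°
analog 30° ↑ +30°: 99 + 30 = 129°

129°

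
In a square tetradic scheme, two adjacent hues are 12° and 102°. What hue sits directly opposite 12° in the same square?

192°

A square tetradic scheme places four hues 90° apart; opposite corners are 180° apart.
12 + 180 = 192°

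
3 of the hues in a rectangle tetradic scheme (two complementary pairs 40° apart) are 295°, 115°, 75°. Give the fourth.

255°

A rectangular tetradic uses two complementary pairs 40° apart: offsets 0°, 40°, 180°, 220°.
Among {75°, 115°, 295°}, 295° and 115° are a 180° pair.
The remaining hue 75° needs its own complement: 75 + 180 = 255°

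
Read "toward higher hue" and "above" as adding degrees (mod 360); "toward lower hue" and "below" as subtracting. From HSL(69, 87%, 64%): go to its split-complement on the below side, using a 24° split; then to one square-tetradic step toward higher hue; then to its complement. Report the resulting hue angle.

135°

+156° (split-comp 24° ↓): 69 + 156 = 225°
+90° (square ↑): 225 + 90 = 315°
+180° (complement): 315 + 180 = 495 → 495 − 360 = 135°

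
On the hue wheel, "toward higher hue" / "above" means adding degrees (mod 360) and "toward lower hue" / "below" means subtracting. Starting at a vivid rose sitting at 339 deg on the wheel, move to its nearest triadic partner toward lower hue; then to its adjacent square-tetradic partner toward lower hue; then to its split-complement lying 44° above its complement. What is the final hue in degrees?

−120° (triadic ↓): 339 − 120 = 219°
−90° (square ↓): 219 − 90 = 129°
+224° (split-comp 44° ↑): 129 + 224 = 353°

353°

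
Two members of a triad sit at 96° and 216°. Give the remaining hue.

336°

A triad spaces three hues 120° apart.
The full set is {96°, 216°, 336°}.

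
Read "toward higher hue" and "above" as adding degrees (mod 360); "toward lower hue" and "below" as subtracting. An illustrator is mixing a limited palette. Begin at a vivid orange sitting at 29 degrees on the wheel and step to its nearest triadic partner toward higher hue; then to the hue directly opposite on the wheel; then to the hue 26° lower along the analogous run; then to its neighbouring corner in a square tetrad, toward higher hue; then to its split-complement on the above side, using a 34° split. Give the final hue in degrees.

+120° (triadic ↑): 29 + 120 = 149°
+180° (complement): 149 + 180 = 329°
−26° (analog 26° ↓): 329 − 26 = 303°
+90° (square ↑): 303 + 90 = 393 → 393 − 360 = 33°
+214° (split-comp 34° ↑): 33 + 214 = 247°

247°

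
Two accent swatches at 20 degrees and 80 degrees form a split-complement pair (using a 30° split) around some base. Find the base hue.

230°

The accents sit 30° either side of the complement, so the complement is their short-arc midpoint on the wheel.
Short-arc midpoint of 20° and 80°: 50°.
Base is 180° from the complement: 50 − 180 = -130 → -130 + 360 = 230°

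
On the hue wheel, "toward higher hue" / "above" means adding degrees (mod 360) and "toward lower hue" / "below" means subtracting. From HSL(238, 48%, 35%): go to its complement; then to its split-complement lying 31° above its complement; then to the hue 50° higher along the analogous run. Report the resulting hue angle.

+180° (complement): 238 + 180 = 418 → 418 − 360 = 58°
+211° (split-comp 31° ↑): 58 + 211 = 269°
+50° (analog 50° ↑): 269 + 50 = 319°

319°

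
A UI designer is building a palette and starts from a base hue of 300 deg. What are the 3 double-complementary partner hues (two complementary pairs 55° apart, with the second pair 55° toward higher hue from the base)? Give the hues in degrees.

A rectangular tetradic uses two complementary pairs 55° apart: offsets 0°, 55°, 180°, 235°.
300 + 55 = 355°
300 + 180 = 480 → 480 − 360 = 120°
300 + 235 = 535 → 535 − 360 = 175°

355°, 120°, 175°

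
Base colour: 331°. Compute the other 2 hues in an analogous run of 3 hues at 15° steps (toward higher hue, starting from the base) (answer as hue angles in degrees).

346° and 1°

Analogous hues sit every 15° along the wheel.
331 + 15 = 346°
331 + 30 = 361 → 361 − 360 = 1°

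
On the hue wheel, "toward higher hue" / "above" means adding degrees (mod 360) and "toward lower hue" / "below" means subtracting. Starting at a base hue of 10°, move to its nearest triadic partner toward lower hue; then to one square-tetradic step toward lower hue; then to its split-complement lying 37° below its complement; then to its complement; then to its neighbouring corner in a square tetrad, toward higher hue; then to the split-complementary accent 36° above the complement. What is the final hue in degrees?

69°

−120° (triadic ↓): 10 − 120 = -110 → -110 + 360 = 250°
−90° (square ↓): 250 − 90 = 160°
+143° (split-comp 37° ↓): 160 + 143 = 303°
+180° (complement): 303 + 180 = 483 → 483 − 360 = 123°
+90° (square ↑): 123 + 90 = 213°
+216° (split-comp 36° ↑): 213 + 216 = 429 → 429 − 360 = 69°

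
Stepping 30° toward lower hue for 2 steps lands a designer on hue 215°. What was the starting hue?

2 steps of 30° (toward lower hue) give a net shift of −60°.
Start = end − shift: 215 + 60 = 275°

275°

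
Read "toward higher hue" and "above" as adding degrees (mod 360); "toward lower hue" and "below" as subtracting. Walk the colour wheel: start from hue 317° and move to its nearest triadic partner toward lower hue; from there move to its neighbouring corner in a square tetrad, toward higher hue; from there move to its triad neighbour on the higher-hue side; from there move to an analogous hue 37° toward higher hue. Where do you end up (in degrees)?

84°

317 − 120 = 197°   (triadic ↓)
197 + 90 = 287°   (square ↑)
287 + 120 = 407 → 407 − 360 = 47°   (triadic ↑)
47 + 37 = 84°   (analog 37° ↑)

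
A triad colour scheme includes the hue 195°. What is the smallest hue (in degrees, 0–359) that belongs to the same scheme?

A triad places three hues 120° apart.
The full set through 195° is {75°, 195°, 315°}.

75°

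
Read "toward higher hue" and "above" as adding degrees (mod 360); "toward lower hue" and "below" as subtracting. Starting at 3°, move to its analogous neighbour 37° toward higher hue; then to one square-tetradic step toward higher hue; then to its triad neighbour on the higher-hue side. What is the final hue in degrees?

250°

3 + 37 = 40°   (analog 37° ↑)
40 + 90 = 130°   (square ↑)
130 + 120 = 250°   (triadic ↑)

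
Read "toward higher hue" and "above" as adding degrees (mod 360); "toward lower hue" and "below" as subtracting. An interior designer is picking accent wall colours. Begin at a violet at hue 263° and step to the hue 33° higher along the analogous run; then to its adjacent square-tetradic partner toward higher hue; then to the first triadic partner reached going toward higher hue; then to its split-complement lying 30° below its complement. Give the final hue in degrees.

+33° (analog 33° ↑): 263 + 33 = 296°
+90° (square ↑): 296 + 90 = 386 → 386 − 360 = 26°
+120° (triadic ↑): 26 + 120 = 146°
+150° (split-comp 30° ↓): 146 + 150 = 296°

296°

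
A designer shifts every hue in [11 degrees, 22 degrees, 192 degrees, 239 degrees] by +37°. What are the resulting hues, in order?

11 + 37 = 48°
22 + 37 = 59°
192 + 37 = 229°
239 + 37 = 276°

48°, 59°, 229°, 276°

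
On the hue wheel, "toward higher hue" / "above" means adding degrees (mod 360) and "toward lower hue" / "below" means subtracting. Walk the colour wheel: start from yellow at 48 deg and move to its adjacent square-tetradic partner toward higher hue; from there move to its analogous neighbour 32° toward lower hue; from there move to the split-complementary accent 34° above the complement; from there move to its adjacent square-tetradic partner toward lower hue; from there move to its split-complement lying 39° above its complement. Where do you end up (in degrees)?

89°

+90° (square ↑): 48 + 90 = 138°
−32° (analog 32° ↓): 138 − 32 = 106°
+214° (split-comp 34° ↑): 106 + 214 = 320°
−90° (square ↓): 320 − 90 = 230°
+219° (split-comp 39° ↑): 230 + 219 = 449 → 449 − 360 = 89°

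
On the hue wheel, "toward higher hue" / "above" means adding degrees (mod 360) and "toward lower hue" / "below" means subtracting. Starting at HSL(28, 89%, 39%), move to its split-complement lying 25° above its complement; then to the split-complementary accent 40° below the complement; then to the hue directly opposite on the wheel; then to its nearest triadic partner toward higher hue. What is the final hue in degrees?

+205° (split-comp 25° ↑): 28 + 205 = 233°
+140° (split-comp 40° ↓): 233 + 140 = 373 → 373 − 360 = 13°
+180° (complement): 13 + 180 = 193°
+120° (triadic ↑): 193 + 120 = 313°

313°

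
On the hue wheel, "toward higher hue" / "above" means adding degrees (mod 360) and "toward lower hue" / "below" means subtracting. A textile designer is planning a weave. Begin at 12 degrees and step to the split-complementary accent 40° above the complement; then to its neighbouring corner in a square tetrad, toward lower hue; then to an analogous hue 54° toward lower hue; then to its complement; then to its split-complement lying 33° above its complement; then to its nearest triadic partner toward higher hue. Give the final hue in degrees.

241°

+220° (split-comp 40° ↑): 12 + 220 = 232°
−90° (square ↓): 232 − 90 = 142°
−54° (analog 54° ↓): 142 − 54 = 88°
+180° (complement): 88 + 180 = 268°
+213° (split-comp 33° ↑): 268 + 213 = 481 → 481 − 360 = 121°
+120° (triadic ↑): 121 + 120 = 241°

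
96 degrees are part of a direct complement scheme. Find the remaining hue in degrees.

276°

The complement sits 180° across the wheel.
The full set through 96° is {96°, 276°}.
Given {96°}, the missing hue is 276°.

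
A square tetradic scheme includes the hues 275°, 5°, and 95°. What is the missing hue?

A square tetradic scheme places four hues every 90°.
The full set through 5° is {5°, 95°, 185°, 275°}.
Given {5°, 95°, 275°}, the missing hue is 185°.

185°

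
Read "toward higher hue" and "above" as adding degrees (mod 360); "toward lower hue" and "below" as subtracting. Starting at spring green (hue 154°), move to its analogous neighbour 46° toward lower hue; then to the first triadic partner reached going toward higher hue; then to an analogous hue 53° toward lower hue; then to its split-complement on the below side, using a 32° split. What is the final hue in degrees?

323°

154 − 46 = 108°   (analog 46° ↓)
108 + 120 = 228°   (triadic ↑)
228 − 53 = 175°   (analog 53° ↓)
175 + 148 = 323°   (split-comp 32° ↓)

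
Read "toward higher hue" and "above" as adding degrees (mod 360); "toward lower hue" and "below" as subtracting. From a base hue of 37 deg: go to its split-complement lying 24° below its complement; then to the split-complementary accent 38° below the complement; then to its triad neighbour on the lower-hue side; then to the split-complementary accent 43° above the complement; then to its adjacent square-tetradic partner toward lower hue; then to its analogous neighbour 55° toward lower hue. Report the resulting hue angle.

+156° (split-comp 24° ↓): 37 + 156 = 193°
+142° (split-comp 38° ↓): 193 + 142 = 335°
−120° (triadic ↓): 335 − 120 = 215°
+223° (split-comp 43° ↑): 215 + 223 = 438 → 438 − 360 = 78°
−90° (square ↓): 78 − 90 = -12 → -12 + 360 = 348°
−55° (analog 55° ↓): 348 − 55 = 293°

293°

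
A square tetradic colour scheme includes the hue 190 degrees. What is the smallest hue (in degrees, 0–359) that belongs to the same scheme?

A square tetradic scheme places four hues every 90°.
The full set through 190° is {10°, 100°, 190°, 280°}.

10°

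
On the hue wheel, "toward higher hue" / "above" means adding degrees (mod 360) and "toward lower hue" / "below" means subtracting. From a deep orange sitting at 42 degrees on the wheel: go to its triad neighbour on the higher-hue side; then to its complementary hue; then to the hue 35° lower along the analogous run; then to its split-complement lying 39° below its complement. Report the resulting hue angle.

88°

triadic ↑ +120°: 42 + 120 = 162°
complement +180°: 162 + 180 = 342°
analog 35° ↓ −35°: 342 − 35 = 307°
split-comp 39° ↓ +141°: 307 + 141 = 448 → 448 − 360 = 88°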